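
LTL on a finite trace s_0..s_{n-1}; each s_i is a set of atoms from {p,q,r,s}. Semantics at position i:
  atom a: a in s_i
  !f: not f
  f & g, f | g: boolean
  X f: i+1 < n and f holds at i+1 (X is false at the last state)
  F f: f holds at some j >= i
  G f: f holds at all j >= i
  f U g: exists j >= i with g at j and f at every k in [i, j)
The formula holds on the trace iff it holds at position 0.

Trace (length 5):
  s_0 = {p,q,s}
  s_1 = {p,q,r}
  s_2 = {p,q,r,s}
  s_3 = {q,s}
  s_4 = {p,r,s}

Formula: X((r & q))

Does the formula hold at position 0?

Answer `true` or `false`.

Answer: true

Derivation:
s_0={p,q,s}: X((r & q))=True (r & q)=False r=False q=True
s_1={p,q,r}: X((r & q))=True (r & q)=True r=True q=True
s_2={p,q,r,s}: X((r & q))=False (r & q)=True r=True q=True
s_3={q,s}: X((r & q))=False (r & q)=False r=False q=True
s_4={p,r,s}: X((r & q))=False (r & q)=False r=True q=False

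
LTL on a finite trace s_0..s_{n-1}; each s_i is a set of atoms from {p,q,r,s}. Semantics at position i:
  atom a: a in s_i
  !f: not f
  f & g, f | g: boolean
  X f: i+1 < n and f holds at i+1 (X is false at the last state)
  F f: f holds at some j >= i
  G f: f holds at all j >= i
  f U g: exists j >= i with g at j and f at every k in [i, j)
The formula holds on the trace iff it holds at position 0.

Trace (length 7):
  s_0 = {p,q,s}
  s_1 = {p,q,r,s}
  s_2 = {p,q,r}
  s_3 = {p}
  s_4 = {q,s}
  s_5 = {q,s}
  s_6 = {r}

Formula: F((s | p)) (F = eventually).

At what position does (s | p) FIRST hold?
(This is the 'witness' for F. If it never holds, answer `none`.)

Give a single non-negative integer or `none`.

s_0={p,q,s}: (s | p)=True s=True p=True
s_1={p,q,r,s}: (s | p)=True s=True p=True
s_2={p,q,r}: (s | p)=True s=False p=True
s_3={p}: (s | p)=True s=False p=True
s_4={q,s}: (s | p)=True s=True p=False
s_5={q,s}: (s | p)=True s=True p=False
s_6={r}: (s | p)=False s=False p=False
F((s | p)) holds; first witness at position 0.

Answer: 0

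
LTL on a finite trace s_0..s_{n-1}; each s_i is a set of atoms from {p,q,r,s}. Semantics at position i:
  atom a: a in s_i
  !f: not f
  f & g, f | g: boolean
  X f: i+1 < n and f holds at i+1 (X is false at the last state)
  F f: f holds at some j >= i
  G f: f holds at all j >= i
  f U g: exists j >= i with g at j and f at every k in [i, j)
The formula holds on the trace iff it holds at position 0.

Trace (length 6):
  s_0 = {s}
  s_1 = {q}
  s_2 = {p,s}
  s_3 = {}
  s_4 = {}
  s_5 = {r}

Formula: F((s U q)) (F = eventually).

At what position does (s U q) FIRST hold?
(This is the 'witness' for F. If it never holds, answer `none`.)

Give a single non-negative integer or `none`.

s_0={s}: (s U q)=True s=True q=False
s_1={q}: (s U q)=True s=False q=True
s_2={p,s}: (s U q)=False s=True q=False
s_3={}: (s U q)=False s=False q=False
s_4={}: (s U q)=False s=False q=False
s_5={r}: (s U q)=False s=False q=False
F((s U q)) holds; first witness at position 0.

Answer: 0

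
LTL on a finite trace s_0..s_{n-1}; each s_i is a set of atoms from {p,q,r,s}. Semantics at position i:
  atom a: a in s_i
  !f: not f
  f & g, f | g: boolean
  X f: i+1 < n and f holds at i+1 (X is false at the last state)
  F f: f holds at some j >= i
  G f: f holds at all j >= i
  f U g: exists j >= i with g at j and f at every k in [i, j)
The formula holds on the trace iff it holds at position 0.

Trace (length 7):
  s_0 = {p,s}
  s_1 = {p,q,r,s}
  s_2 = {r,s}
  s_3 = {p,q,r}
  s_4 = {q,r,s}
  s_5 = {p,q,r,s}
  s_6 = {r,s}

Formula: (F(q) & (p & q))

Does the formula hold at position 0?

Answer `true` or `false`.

Answer: false

Derivation:
s_0={p,s}: (F(q) & (p & q))=False F(q)=True q=False (p & q)=False p=True
s_1={p,q,r,s}: (F(q) & (p & q))=True F(q)=True q=True (p & q)=True p=True
s_2={r,s}: (F(q) & (p & q))=False F(q)=True q=False (p & q)=False p=False
s_3={p,q,r}: (F(q) & (p & q))=True F(q)=True q=True (p & q)=True p=True
s_4={q,r,s}: (F(q) & (p & q))=False F(q)=True q=True (p & q)=False p=False
s_5={p,q,r,s}: (F(q) & (p & q))=True F(q)=True q=True (p & q)=True p=True
s_6={r,s}: (F(q) & (p & q))=False F(q)=False q=False (p & q)=False p=False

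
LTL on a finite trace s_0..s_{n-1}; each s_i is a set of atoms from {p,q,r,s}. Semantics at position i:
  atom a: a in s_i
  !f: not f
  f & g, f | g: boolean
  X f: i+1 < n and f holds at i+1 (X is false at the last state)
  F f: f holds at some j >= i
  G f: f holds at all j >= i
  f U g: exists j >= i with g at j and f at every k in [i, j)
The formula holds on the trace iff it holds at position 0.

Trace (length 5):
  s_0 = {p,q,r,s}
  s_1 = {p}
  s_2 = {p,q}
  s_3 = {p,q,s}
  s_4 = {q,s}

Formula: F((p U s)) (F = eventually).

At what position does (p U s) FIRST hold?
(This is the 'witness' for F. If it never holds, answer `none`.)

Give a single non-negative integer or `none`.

s_0={p,q,r,s}: (p U s)=True p=True s=True
s_1={p}: (p U s)=True p=True s=False
s_2={p,q}: (p U s)=True p=True s=False
s_3={p,q,s}: (p U s)=True p=True s=True
s_4={q,s}: (p U s)=True p=False s=True
F((p U s)) holds; first witness at position 0.

Answer: 0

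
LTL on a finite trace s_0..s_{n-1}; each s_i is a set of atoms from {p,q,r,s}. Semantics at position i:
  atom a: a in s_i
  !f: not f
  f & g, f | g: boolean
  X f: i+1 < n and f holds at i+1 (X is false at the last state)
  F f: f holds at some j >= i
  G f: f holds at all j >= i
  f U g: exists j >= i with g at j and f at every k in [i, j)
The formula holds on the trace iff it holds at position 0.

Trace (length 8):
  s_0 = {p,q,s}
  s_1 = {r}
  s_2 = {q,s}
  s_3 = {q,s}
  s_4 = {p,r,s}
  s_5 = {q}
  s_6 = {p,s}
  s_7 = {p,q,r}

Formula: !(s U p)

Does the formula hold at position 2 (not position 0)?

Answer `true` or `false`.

Answer: false

Derivation:
s_0={p,q,s}: !(s U p)=False (s U p)=True s=True p=True
s_1={r}: !(s U p)=True (s U p)=False s=False p=False
s_2={q,s}: !(s U p)=False (s U p)=True s=True p=False
s_3={q,s}: !(s U p)=False (s U p)=True s=True p=False
s_4={p,r,s}: !(s U p)=False (s U p)=True s=True p=True
s_5={q}: !(s U p)=True (s U p)=False s=False p=False
s_6={p,s}: !(s U p)=False (s U p)=True s=True p=True
s_7={p,q,r}: !(s U p)=False (s U p)=True s=False p=True
Evaluating at position 2: result = False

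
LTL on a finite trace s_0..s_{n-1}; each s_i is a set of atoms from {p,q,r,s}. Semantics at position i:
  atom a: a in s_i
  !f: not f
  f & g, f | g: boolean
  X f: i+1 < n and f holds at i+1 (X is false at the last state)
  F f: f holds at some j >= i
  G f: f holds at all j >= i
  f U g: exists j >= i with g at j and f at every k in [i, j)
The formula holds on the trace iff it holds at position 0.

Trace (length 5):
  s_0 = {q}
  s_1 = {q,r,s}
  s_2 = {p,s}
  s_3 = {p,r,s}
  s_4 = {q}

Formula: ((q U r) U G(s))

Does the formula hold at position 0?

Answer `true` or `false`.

Answer: false

Derivation:
s_0={q}: ((q U r) U G(s))=False (q U r)=True q=True r=False G(s)=False s=False
s_1={q,r,s}: ((q U r) U G(s))=False (q U r)=True q=True r=True G(s)=False s=True
s_2={p,s}: ((q U r) U G(s))=False (q U r)=False q=False r=False G(s)=False s=True
s_3={p,r,s}: ((q U r) U G(s))=False (q U r)=True q=False r=True G(s)=False s=True
s_4={q}: ((q U r) U G(s))=False (q U r)=False q=True r=False G(s)=False s=False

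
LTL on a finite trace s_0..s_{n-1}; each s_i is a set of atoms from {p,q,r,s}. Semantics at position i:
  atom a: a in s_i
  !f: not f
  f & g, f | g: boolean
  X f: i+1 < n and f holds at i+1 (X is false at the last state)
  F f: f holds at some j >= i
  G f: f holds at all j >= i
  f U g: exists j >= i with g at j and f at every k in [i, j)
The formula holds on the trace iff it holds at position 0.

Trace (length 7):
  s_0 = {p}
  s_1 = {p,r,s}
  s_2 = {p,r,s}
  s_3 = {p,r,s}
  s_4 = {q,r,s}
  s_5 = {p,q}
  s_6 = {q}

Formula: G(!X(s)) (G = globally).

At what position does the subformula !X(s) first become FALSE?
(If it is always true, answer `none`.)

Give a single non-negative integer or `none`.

s_0={p}: !X(s)=False X(s)=True s=False
s_1={p,r,s}: !X(s)=False X(s)=True s=True
s_2={p,r,s}: !X(s)=False X(s)=True s=True
s_3={p,r,s}: !X(s)=False X(s)=True s=True
s_4={q,r,s}: !X(s)=True X(s)=False s=True
s_5={p,q}: !X(s)=True X(s)=False s=False
s_6={q}: !X(s)=True X(s)=False s=False
G(!X(s)) holds globally = False
First violation at position 0.

Answer: 0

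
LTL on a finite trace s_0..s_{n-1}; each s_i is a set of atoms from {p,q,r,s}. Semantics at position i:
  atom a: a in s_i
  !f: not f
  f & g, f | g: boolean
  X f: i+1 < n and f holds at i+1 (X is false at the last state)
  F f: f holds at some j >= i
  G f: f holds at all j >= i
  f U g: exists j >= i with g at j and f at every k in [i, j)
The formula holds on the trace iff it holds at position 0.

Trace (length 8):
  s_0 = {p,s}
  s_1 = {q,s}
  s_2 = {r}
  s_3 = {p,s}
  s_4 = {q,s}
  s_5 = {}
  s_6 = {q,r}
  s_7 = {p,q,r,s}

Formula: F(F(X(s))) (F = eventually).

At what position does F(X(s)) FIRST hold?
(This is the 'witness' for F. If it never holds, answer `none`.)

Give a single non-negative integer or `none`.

Answer: 0

Derivation:
s_0={p,s}: F(X(s))=True X(s)=True s=True
s_1={q,s}: F(X(s))=True X(s)=False s=True
s_2={r}: F(X(s))=True X(s)=True s=False
s_3={p,s}: F(X(s))=True X(s)=True s=True
s_4={q,s}: F(X(s))=True X(s)=False s=True
s_5={}: F(X(s))=True X(s)=False s=False
s_6={q,r}: F(X(s))=True X(s)=True s=False
s_7={p,q,r,s}: F(X(s))=False X(s)=False s=True
F(F(X(s))) holds; first witness at position 0.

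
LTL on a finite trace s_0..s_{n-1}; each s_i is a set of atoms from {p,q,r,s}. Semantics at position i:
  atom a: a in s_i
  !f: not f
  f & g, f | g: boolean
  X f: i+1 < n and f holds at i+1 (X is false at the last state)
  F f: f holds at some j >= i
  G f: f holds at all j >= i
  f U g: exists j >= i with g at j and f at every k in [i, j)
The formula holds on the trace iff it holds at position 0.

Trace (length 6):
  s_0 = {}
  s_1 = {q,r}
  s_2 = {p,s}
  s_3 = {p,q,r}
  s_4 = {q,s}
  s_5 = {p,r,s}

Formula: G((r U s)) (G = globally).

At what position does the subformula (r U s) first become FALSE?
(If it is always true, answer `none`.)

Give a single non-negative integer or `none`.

s_0={}: (r U s)=False r=False s=False
s_1={q,r}: (r U s)=True r=True s=False
s_2={p,s}: (r U s)=True r=False s=True
s_3={p,q,r}: (r U s)=True r=True s=False
s_4={q,s}: (r U s)=True r=False s=True
s_5={p,r,s}: (r U s)=True r=True s=True
G((r U s)) holds globally = False
First violation at position 0.

Answer: 0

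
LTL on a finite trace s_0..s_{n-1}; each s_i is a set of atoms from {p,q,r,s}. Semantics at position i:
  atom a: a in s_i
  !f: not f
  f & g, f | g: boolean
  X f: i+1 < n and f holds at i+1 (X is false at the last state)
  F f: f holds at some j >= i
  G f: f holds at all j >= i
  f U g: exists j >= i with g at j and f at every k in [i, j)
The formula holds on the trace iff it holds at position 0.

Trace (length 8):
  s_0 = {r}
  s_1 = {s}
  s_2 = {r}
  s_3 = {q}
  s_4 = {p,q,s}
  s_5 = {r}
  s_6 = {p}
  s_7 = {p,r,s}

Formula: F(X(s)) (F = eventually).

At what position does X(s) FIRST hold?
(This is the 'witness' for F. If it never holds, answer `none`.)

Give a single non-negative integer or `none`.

s_0={r}: X(s)=True s=False
s_1={s}: X(s)=False s=True
s_2={r}: X(s)=False s=False
s_3={q}: X(s)=True s=False
s_4={p,q,s}: X(s)=False s=True
s_5={r}: X(s)=False s=False
s_6={p}: X(s)=True s=False
s_7={p,r,s}: X(s)=False s=True
F(X(s)) holds; first witness at position 0.

Answer: 0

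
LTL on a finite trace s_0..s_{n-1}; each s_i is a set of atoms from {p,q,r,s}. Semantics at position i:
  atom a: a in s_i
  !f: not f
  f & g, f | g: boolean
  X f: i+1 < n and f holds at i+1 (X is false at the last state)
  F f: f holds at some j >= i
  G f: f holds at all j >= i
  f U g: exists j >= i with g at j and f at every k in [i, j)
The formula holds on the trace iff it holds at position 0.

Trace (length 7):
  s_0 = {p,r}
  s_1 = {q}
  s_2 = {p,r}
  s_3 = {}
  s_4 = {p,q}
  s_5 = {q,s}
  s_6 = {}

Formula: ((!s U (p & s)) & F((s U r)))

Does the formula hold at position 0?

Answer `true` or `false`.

Answer: false

Derivation:
s_0={p,r}: ((!s U (p & s)) & F((s U r)))=False (!s U (p & s))=False !s=True s=False (p & s)=False p=True F((s U r))=True (s U r)=True r=True
s_1={q}: ((!s U (p & s)) & F((s U r)))=False (!s U (p & s))=False !s=True s=False (p & s)=False p=False F((s U r))=True (s U r)=False r=False
s_2={p,r}: ((!s U (p & s)) & F((s U r)))=False (!s U (p & s))=False !s=True s=False (p & s)=False p=True F((s U r))=True (s U r)=True r=True
s_3={}: ((!s U (p & s)) & F((s U r)))=False (!s U (p & s))=False !s=True s=False (p & s)=False p=False F((s U r))=False (s U r)=False r=False
s_4={p,q}: ((!s U (p & s)) & F((s U r)))=False (!s U (p & s))=False !s=True s=False (p & s)=False p=True F((s U r))=False (s U r)=False r=False
s_5={q,s}: ((!s U (p & s)) & F((s U r)))=False (!s U (p & s))=False !s=False s=True (p & s)=False p=False F((s U r))=False (s U r)=False r=False
s_6={}: ((!s U (p & s)) & F((s U r)))=False (!s U (p & s))=False !s=True s=False (p & s)=False p=False F((s U r))=False (s U r)=False r=False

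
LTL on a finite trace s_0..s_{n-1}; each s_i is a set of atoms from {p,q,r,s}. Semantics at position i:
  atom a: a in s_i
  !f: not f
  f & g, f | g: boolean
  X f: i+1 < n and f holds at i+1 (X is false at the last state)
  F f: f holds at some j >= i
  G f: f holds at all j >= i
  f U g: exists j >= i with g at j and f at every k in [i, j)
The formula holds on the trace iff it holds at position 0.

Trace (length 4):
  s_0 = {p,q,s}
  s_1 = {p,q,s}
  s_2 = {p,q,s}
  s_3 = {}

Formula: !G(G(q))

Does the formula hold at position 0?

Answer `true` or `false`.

s_0={p,q,s}: !G(G(q))=True G(G(q))=False G(q)=False q=True
s_1={p,q,s}: !G(G(q))=True G(G(q))=False G(q)=False q=True
s_2={p,q,s}: !G(G(q))=True G(G(q))=False G(q)=False q=True
s_3={}: !G(G(q))=True G(G(q))=False G(q)=False q=False

Answer: true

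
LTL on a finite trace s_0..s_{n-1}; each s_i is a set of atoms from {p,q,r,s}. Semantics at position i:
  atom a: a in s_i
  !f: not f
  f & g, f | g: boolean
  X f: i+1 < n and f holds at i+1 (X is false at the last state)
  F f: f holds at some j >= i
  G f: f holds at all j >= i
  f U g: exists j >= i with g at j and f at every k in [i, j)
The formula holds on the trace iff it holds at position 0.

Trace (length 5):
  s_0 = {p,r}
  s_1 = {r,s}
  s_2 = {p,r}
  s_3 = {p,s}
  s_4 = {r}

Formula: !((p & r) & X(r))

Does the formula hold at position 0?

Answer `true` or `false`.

Answer: false

Derivation:
s_0={p,r}: !((p & r) & X(r))=False ((p & r) & X(r))=True (p & r)=True p=True r=True X(r)=True
s_1={r,s}: !((p & r) & X(r))=True ((p & r) & X(r))=False (p & r)=False p=False r=True X(r)=True
s_2={p,r}: !((p & r) & X(r))=True ((p & r) & X(r))=False (p & r)=True p=True r=True X(r)=False
s_3={p,s}: !((p & r) & X(r))=True ((p & r) & X(r))=False (p & r)=False p=True r=False X(r)=True
s_4={r}: !((p & r) & X(r))=True ((p & r) & X(r))=False (p & r)=False p=False r=True X(r)=False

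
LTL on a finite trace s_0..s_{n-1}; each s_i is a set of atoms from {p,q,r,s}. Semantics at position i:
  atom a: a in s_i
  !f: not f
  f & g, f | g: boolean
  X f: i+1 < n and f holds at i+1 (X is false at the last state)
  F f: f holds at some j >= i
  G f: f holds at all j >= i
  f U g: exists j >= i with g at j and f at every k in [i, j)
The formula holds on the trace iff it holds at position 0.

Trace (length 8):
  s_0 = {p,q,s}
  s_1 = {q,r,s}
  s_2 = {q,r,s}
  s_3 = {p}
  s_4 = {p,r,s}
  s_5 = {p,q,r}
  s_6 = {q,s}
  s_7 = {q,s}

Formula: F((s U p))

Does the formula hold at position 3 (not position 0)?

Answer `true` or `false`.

Answer: true

Derivation:
s_0={p,q,s}: F((s U p))=True (s U p)=True s=True p=True
s_1={q,r,s}: F((s U p))=True (s U p)=True s=True p=False
s_2={q,r,s}: F((s U p))=True (s U p)=True s=True p=False
s_3={p}: F((s U p))=True (s U p)=True s=False p=True
s_4={p,r,s}: F((s U p))=True (s U p)=True s=True p=True
s_5={p,q,r}: F((s U p))=True (s U p)=True s=False p=True
s_6={q,s}: F((s U p))=False (s U p)=False s=True p=False
s_7={q,s}: F((s U p))=False (s U p)=False s=True p=False
Evaluating at position 3: result = True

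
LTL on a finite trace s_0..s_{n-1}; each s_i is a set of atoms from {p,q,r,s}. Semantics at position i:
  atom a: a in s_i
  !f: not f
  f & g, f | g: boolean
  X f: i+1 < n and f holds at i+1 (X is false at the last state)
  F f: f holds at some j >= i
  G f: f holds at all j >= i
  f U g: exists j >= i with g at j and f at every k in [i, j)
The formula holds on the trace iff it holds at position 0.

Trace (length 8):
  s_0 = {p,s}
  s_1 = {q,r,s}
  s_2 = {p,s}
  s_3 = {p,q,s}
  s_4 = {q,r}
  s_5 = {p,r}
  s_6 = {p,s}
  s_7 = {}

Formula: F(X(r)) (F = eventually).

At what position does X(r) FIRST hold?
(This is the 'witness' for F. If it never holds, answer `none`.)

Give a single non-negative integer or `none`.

s_0={p,s}: X(r)=True r=False
s_1={q,r,s}: X(r)=False r=True
s_2={p,s}: X(r)=False r=False
s_3={p,q,s}: X(r)=True r=False
s_4={q,r}: X(r)=True r=True
s_5={p,r}: X(r)=False r=True
s_6={p,s}: X(r)=False r=False
s_7={}: X(r)=False r=False
F(X(r)) holds; first witness at position 0.

Answer: 0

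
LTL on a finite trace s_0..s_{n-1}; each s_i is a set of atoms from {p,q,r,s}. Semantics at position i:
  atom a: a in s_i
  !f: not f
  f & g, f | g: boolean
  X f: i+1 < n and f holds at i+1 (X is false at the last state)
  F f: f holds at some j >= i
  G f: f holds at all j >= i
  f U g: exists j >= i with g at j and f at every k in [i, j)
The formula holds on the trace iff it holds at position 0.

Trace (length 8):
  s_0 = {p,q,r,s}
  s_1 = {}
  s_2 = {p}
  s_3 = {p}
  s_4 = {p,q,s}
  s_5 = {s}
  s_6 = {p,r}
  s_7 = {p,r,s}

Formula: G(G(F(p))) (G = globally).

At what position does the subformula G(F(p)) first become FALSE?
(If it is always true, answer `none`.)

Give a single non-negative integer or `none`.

s_0={p,q,r,s}: G(F(p))=True F(p)=True p=True
s_1={}: G(F(p))=True F(p)=True p=False
s_2={p}: G(F(p))=True F(p)=True p=True
s_3={p}: G(F(p))=True F(p)=True p=True
s_4={p,q,s}: G(F(p))=True F(p)=True p=True
s_5={s}: G(F(p))=True F(p)=True p=False
s_6={p,r}: G(F(p))=True F(p)=True p=True
s_7={p,r,s}: G(F(p))=True F(p)=True p=True
G(G(F(p))) holds globally = True
No violation — formula holds at every position.

Answer: none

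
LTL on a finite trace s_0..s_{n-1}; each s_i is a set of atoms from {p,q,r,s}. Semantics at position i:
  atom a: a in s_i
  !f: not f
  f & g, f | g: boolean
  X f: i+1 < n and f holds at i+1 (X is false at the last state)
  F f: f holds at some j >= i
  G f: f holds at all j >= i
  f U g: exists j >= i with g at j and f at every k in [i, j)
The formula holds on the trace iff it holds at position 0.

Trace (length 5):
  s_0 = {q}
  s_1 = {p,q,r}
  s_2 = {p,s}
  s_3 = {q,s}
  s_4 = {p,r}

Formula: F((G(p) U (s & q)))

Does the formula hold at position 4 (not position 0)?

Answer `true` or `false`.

s_0={q}: F((G(p) U (s & q)))=True (G(p) U (s & q))=False G(p)=False p=False (s & q)=False s=False q=True
s_1={p,q,r}: F((G(p) U (s & q)))=True (G(p) U (s & q))=False G(p)=False p=True (s & q)=False s=False q=True
s_2={p,s}: F((G(p) U (s & q)))=True (G(p) U (s & q))=False G(p)=False p=True (s & q)=False s=True q=False
s_3={q,s}: F((G(p) U (s & q)))=True (G(p) U (s & q))=True G(p)=False p=False (s & q)=True s=True q=True
s_4={p,r}: F((G(p) U (s & q)))=False (G(p) U (s & q))=False G(p)=True p=True (s & q)=False s=False q=False
Evaluating at position 4: result = False

Answer: false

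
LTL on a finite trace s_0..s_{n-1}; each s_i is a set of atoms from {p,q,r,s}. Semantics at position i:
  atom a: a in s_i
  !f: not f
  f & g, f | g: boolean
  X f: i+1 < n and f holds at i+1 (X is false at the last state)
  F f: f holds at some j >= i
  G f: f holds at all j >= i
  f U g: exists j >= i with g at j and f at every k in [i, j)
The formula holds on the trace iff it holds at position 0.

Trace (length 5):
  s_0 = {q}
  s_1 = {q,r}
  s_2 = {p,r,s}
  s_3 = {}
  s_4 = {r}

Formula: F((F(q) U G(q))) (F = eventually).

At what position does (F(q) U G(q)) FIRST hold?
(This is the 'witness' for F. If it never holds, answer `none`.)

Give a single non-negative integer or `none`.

s_0={q}: (F(q) U G(q))=False F(q)=True q=True G(q)=False
s_1={q,r}: (F(q) U G(q))=False F(q)=True q=True G(q)=False
s_2={p,r,s}: (F(q) U G(q))=False F(q)=False q=False G(q)=False
s_3={}: (F(q) U G(q))=False F(q)=False q=False G(q)=False
s_4={r}: (F(q) U G(q))=False F(q)=False q=False G(q)=False
F((F(q) U G(q))) does not hold (no witness exists).

Answer: none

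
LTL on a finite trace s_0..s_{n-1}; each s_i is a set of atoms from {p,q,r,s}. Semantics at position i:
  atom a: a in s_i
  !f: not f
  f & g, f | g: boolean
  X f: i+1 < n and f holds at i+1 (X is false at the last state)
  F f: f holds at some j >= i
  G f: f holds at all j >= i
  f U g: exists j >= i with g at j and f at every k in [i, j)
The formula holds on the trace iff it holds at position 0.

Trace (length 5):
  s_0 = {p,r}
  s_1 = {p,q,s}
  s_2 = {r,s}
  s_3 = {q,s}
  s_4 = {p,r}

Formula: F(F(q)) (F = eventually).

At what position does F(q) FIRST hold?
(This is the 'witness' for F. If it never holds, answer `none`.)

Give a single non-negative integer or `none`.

Answer: 0

Derivation:
s_0={p,r}: F(q)=True q=False
s_1={p,q,s}: F(q)=True q=True
s_2={r,s}: F(q)=True q=False
s_3={q,s}: F(q)=True q=True
s_4={p,r}: F(q)=False q=False
F(F(q)) holds; first witness at position 0.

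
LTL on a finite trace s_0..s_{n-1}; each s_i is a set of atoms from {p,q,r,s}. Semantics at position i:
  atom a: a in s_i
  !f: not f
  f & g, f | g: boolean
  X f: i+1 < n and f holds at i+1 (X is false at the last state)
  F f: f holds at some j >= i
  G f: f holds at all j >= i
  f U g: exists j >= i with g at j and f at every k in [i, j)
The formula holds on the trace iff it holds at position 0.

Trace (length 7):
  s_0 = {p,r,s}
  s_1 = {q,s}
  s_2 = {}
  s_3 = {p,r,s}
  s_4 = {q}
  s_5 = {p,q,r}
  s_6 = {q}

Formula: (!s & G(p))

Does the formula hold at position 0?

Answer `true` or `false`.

Answer: false

Derivation:
s_0={p,r,s}: (!s & G(p))=False !s=False s=True G(p)=False p=True
s_1={q,s}: (!s & G(p))=False !s=False s=True G(p)=False p=False
s_2={}: (!s & G(p))=False !s=True s=False G(p)=False p=False
s_3={p,r,s}: (!s & G(p))=False !s=False s=True G(p)=False p=True
s_4={q}: (!s & G(p))=False !s=True s=False G(p)=False p=False
s_5={p,q,r}: (!s & G(p))=False !s=True s=False G(p)=False p=True
s_6={q}: (!s & G(p))=False !s=True s=False G(p)=False p=False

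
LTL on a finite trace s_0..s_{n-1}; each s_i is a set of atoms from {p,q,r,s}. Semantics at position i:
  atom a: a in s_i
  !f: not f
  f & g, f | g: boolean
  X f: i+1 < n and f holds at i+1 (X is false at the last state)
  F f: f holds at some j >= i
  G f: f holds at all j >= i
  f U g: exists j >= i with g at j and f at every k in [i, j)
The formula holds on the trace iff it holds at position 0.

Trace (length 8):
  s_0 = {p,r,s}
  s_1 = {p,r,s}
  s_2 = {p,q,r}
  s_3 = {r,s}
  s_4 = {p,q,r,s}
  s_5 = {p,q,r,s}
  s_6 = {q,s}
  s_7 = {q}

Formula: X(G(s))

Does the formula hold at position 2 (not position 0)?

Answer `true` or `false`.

Answer: false

Derivation:
s_0={p,r,s}: X(G(s))=False G(s)=False s=True
s_1={p,r,s}: X(G(s))=False G(s)=False s=True
s_2={p,q,r}: X(G(s))=False G(s)=False s=False
s_3={r,s}: X(G(s))=False G(s)=False s=True
s_4={p,q,r,s}: X(G(s))=False G(s)=False s=True
s_5={p,q,r,s}: X(G(s))=False G(s)=False s=True
s_6={q,s}: X(G(s))=False G(s)=False s=True
s_7={q}: X(G(s))=False G(s)=False s=False
Evaluating at position 2: result = False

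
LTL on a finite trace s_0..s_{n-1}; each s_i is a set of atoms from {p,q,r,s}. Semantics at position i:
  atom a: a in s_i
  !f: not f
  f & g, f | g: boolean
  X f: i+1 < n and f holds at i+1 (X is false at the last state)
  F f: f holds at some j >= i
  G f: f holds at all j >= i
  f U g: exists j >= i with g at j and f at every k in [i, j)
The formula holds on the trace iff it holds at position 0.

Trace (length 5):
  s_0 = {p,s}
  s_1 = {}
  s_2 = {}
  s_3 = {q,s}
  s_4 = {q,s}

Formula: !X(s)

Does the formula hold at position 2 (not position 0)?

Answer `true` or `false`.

s_0={p,s}: !X(s)=True X(s)=False s=True
s_1={}: !X(s)=True X(s)=False s=False
s_2={}: !X(s)=False X(s)=True s=False
s_3={q,s}: !X(s)=False X(s)=True s=True
s_4={q,s}: !X(s)=True X(s)=False s=True
Evaluating at position 2: result = False

Answer: false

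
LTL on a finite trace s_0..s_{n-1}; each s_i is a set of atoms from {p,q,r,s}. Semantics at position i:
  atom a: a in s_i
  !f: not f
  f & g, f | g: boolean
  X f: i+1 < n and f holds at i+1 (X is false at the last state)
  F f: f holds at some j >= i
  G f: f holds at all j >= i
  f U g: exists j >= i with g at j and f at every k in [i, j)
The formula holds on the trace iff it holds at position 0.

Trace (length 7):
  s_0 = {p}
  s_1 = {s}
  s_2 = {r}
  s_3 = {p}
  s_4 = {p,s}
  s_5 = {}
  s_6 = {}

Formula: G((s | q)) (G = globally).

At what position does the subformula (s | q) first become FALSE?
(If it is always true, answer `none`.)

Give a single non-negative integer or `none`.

s_0={p}: (s | q)=False s=False q=False
s_1={s}: (s | q)=True s=True q=False
s_2={r}: (s | q)=False s=False q=False
s_3={p}: (s | q)=False s=False q=False
s_4={p,s}: (s | q)=True s=True q=False
s_5={}: (s | q)=False s=False q=False
s_6={}: (s | q)=False s=False q=False
G((s | q)) holds globally = False
First violation at position 0.

Answer: 0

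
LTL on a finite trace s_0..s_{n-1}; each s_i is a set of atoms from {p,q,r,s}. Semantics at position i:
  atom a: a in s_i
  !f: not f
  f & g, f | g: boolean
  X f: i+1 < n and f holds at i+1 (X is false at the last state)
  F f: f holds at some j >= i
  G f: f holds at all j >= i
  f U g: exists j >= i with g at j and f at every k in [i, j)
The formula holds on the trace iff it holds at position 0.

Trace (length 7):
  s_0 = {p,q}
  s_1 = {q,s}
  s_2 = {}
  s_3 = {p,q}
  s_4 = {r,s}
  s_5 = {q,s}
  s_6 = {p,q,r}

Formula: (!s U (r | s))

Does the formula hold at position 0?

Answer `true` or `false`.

Answer: true

Derivation:
s_0={p,q}: (!s U (r | s))=True !s=True s=False (r | s)=False r=False
s_1={q,s}: (!s U (r | s))=True !s=False s=True (r | s)=True r=False
s_2={}: (!s U (r | s))=True !s=True s=False (r | s)=False r=False
s_3={p,q}: (!s U (r | s))=True !s=True s=False (r | s)=False r=False
s_4={r,s}: (!s U (r | s))=True !s=False s=True (r | s)=True r=True
s_5={q,s}: (!s U (r | s))=True !s=False s=True (r | s)=True r=False
s_6={p,q,r}: (!s U (r | s))=True !s=True s=False (r | s)=True r=True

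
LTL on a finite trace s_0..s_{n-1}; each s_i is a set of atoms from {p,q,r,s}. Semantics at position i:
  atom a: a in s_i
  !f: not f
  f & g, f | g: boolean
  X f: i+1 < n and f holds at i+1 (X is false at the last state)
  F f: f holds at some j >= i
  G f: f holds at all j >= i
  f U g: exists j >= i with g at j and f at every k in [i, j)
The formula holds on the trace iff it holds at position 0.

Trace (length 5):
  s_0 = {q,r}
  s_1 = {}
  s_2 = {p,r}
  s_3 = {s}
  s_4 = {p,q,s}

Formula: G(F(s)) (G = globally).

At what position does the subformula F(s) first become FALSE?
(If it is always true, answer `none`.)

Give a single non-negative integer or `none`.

s_0={q,r}: F(s)=True s=False
s_1={}: F(s)=True s=False
s_2={p,r}: F(s)=True s=False
s_3={s}: F(s)=True s=True
s_4={p,q,s}: F(s)=True s=True
G(F(s)) holds globally = True
No violation — formula holds at every position.

Answer: none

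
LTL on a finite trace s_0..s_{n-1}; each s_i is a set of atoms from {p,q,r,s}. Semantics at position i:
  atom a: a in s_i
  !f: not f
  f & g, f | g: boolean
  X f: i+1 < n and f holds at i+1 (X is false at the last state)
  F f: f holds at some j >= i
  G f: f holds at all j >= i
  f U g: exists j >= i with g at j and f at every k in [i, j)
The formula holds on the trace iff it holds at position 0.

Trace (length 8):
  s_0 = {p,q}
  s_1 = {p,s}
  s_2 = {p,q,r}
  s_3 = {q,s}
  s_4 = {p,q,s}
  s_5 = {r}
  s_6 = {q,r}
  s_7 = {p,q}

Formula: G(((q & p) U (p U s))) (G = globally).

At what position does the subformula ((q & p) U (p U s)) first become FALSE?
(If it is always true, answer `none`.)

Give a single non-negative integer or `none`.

s_0={p,q}: ((q & p) U (p U s))=True (q & p)=True q=True p=True (p U s)=True s=False
s_1={p,s}: ((q & p) U (p U s))=True (q & p)=False q=False p=True (p U s)=True s=True
s_2={p,q,r}: ((q & p) U (p U s))=True (q & p)=True q=True p=True (p U s)=True s=False
s_3={q,s}: ((q & p) U (p U s))=True (q & p)=False q=True p=False (p U s)=True s=True
s_4={p,q,s}: ((q & p) U (p U s))=True (q & p)=True q=True p=True (p U s)=True s=True
s_5={r}: ((q & p) U (p U s))=False (q & p)=False q=False p=False (p U s)=False s=False
s_6={q,r}: ((q & p) U (p U s))=False (q & p)=False q=True p=False (p U s)=False s=False
s_7={p,q}: ((q & p) U (p U s))=False (q & p)=True q=True p=True (p U s)=False s=False
G(((q & p) U (p U s))) holds globally = False
First violation at position 5.

Answer: 5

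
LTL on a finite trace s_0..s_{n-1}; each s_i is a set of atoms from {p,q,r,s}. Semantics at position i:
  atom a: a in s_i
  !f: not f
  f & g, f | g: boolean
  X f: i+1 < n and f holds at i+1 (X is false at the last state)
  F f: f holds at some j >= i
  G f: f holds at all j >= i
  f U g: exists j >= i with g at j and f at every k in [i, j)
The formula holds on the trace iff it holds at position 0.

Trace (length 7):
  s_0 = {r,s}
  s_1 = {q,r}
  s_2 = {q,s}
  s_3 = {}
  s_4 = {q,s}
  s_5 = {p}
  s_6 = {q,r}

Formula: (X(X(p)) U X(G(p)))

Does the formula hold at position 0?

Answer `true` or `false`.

Answer: false

Derivation:
s_0={r,s}: (X(X(p)) U X(G(p)))=False X(X(p))=False X(p)=False p=False X(G(p))=False G(p)=False
s_1={q,r}: (X(X(p)) U X(G(p)))=False X(X(p))=False X(p)=False p=False X(G(p))=False G(p)=False
s_2={q,s}: (X(X(p)) U X(G(p)))=False X(X(p))=False X(p)=False p=False X(G(p))=False G(p)=False
s_3={}: (X(X(p)) U X(G(p)))=False X(X(p))=True X(p)=False p=False X(G(p))=False G(p)=False
s_4={q,s}: (X(X(p)) U X(G(p)))=False X(X(p))=False X(p)=True p=False X(G(p))=False G(p)=False
s_5={p}: (X(X(p)) U X(G(p)))=False X(X(p))=False X(p)=False p=True X(G(p))=False G(p)=False
s_6={q,r}: (X(X(p)) U X(G(p)))=False X(X(p))=False X(p)=False p=False X(G(p))=False G(p)=False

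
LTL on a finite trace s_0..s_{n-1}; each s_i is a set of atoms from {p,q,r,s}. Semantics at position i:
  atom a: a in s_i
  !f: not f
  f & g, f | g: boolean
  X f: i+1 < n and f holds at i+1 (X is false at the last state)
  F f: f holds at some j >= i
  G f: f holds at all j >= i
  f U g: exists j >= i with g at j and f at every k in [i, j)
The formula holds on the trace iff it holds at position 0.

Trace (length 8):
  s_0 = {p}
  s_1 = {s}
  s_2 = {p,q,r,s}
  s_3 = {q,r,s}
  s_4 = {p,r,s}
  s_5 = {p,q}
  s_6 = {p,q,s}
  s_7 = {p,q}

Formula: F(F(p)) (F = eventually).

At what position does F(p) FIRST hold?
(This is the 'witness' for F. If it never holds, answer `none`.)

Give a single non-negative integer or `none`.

Answer: 0

Derivation:
s_0={p}: F(p)=True p=True
s_1={s}: F(p)=True p=False
s_2={p,q,r,s}: F(p)=True p=True
s_3={q,r,s}: F(p)=True p=False
s_4={p,r,s}: F(p)=True p=True
s_5={p,q}: F(p)=True p=True
s_6={p,q,s}: F(p)=True p=True
s_7={p,q}: F(p)=True p=True
F(F(p)) holds; first witness at position 0.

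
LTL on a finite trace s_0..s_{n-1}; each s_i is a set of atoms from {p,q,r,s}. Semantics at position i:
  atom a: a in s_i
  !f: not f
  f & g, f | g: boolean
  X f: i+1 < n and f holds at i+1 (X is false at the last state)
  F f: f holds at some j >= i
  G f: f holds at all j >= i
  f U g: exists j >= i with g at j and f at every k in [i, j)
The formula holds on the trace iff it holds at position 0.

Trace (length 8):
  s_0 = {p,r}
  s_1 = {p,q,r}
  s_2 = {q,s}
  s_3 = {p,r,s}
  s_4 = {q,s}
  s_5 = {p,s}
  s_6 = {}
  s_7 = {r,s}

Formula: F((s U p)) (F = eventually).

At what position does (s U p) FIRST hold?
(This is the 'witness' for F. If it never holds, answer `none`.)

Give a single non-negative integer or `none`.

s_0={p,r}: (s U p)=True s=False p=True
s_1={p,q,r}: (s U p)=True s=False p=True
s_2={q,s}: (s U p)=True s=True p=False
s_3={p,r,s}: (s U p)=True s=True p=True
s_4={q,s}: (s U p)=True s=True p=False
s_5={p,s}: (s U p)=True s=True p=True
s_6={}: (s U p)=False s=False p=False
s_7={r,s}: (s U p)=False s=True p=False
F((s U p)) holds; first witness at position 0.

Answer: 0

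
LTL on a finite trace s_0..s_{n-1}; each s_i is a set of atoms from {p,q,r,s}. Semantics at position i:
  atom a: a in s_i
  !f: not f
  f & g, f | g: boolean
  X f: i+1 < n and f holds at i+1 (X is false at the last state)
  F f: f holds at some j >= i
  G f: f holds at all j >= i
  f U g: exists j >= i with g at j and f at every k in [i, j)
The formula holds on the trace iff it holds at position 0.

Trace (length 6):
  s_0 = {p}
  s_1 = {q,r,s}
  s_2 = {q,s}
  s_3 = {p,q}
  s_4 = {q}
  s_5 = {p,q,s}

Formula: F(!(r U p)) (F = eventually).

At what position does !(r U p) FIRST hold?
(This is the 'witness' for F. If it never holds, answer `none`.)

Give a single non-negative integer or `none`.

Answer: 1

Derivation:
s_0={p}: !(r U p)=False (r U p)=True r=False p=True
s_1={q,r,s}: !(r U p)=True (r U p)=False r=True p=False
s_2={q,s}: !(r U p)=True (r U p)=False r=False p=False
s_3={p,q}: !(r U p)=False (r U p)=True r=False p=True
s_4={q}: !(r U p)=True (r U p)=False r=False p=False
s_5={p,q,s}: !(r U p)=False (r U p)=True r=False p=True
F(!(r U p)) holds; first witness at position 1.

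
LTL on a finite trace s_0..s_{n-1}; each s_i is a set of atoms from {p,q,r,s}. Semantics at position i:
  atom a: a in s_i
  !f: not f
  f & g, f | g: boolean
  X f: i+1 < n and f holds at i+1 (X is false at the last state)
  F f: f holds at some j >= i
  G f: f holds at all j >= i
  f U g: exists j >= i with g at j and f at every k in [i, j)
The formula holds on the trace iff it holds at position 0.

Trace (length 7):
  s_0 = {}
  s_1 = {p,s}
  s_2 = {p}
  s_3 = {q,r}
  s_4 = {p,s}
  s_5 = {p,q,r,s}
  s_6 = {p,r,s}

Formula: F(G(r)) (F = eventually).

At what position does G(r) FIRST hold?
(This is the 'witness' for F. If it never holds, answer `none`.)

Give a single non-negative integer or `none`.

s_0={}: G(r)=False r=False
s_1={p,s}: G(r)=False r=False
s_2={p}: G(r)=False r=False
s_3={q,r}: G(r)=False r=True
s_4={p,s}: G(r)=False r=False
s_5={p,q,r,s}: G(r)=True r=True
s_6={p,r,s}: G(r)=True r=True
F(G(r)) holds; first witness at position 5.

Answer: 5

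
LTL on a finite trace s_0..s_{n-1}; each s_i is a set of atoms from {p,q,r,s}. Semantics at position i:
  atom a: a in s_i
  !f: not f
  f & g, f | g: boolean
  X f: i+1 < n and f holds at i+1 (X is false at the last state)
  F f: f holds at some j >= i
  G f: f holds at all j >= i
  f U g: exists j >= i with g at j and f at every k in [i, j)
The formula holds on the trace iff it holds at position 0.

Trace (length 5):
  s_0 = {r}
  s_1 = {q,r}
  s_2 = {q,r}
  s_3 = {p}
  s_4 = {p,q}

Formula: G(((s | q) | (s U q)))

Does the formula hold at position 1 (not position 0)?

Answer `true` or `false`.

s_0={r}: G(((s | q) | (s U q)))=False ((s | q) | (s U q))=False (s | q)=False s=False q=False (s U q)=False
s_1={q,r}: G(((s | q) | (s U q)))=False ((s | q) | (s U q))=True (s | q)=True s=False q=True (s U q)=True
s_2={q,r}: G(((s | q) | (s U q)))=False ((s | q) | (s U q))=True (s | q)=True s=False q=True (s U q)=True
s_3={p}: G(((s | q) | (s U q)))=False ((s | q) | (s U q))=False (s | q)=False s=False q=False (s U q)=False
s_4={p,q}: G(((s | q) | (s U q)))=True ((s | q) | (s U q))=True (s | q)=True s=False q=True (s U q)=True
Evaluating at position 1: result = False

Answer: false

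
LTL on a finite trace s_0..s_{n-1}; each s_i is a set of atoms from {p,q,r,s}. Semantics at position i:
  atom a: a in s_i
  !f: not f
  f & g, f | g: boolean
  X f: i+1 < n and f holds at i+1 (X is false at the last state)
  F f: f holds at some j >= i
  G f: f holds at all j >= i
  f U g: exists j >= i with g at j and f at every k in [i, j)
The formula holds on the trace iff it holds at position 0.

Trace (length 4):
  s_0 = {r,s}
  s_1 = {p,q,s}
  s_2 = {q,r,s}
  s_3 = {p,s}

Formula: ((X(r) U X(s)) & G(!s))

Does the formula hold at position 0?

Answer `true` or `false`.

s_0={r,s}: ((X(r) U X(s)) & G(!s))=False (X(r) U X(s))=True X(r)=False r=True X(s)=True s=True G(!s)=False !s=False
s_1={p,q,s}: ((X(r) U X(s)) & G(!s))=False (X(r) U X(s))=True X(r)=True r=False X(s)=True s=True G(!s)=False !s=False
s_2={q,r,s}: ((X(r) U X(s)) & G(!s))=False (X(r) U X(s))=True X(r)=False r=True X(s)=True s=True G(!s)=False !s=False
s_3={p,s}: ((X(r) U X(s)) & G(!s))=False (X(r) U X(s))=False X(r)=False r=False X(s)=False s=True G(!s)=False !s=False

Answer: false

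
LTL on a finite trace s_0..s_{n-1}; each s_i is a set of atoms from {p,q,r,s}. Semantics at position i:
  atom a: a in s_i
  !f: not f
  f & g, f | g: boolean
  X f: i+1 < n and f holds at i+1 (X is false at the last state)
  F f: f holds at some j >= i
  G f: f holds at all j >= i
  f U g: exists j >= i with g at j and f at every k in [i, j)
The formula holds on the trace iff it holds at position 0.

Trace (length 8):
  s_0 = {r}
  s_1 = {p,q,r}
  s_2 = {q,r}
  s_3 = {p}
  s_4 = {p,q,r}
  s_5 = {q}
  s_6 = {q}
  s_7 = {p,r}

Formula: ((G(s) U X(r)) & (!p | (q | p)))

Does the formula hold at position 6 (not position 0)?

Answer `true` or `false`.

Answer: true

Derivation:
s_0={r}: ((G(s) U X(r)) & (!p | (q | p)))=True (G(s) U X(r))=True G(s)=False s=False X(r)=True r=True (!p | (q | p))=True !p=True p=False (q | p)=False q=False
s_1={p,q,r}: ((G(s) U X(r)) & (!p | (q | p)))=True (G(s) U X(r))=True G(s)=False s=False X(r)=True r=True (!p | (q | p))=True !p=False p=True (q | p)=True q=True
s_2={q,r}: ((G(s) U X(r)) & (!p | (q | p)))=False (G(s) U X(r))=False G(s)=False s=False X(r)=False r=True (!p | (q | p))=True !p=True p=False (q | p)=True q=True
s_3={p}: ((G(s) U X(r)) & (!p | (q | p)))=True (G(s) U X(r))=True G(s)=False s=False X(r)=True r=False (!p | (q | p))=True !p=False p=True (q | p)=True q=False
s_4={p,q,r}: ((G(s) U X(r)) & (!p | (q | p)))=False (G(s) U X(r))=False G(s)=False s=False X(r)=False r=True (!p | (q | p))=True !p=False p=True (q | p)=True q=True
s_5={q}: ((G(s) U X(r)) & (!p | (q | p)))=False (G(s) U X(r))=False G(s)=False s=False X(r)=False r=False (!p | (q | p))=True !p=True p=False (q | p)=True q=True
s_6={q}: ((G(s) U X(r)) & (!p | (q | p)))=True (G(s) U X(r))=True G(s)=False s=False X(r)=True r=False (!p | (q | p))=True !p=True p=False (q | p)=True q=True
s_7={p,r}: ((G(s) U X(r)) & (!p | (q | p)))=False (G(s) U X(r))=False G(s)=False s=False X(r)=False r=True (!p | (q | p))=True !p=False p=True (q | p)=True q=False
Evaluating at position 6: result = True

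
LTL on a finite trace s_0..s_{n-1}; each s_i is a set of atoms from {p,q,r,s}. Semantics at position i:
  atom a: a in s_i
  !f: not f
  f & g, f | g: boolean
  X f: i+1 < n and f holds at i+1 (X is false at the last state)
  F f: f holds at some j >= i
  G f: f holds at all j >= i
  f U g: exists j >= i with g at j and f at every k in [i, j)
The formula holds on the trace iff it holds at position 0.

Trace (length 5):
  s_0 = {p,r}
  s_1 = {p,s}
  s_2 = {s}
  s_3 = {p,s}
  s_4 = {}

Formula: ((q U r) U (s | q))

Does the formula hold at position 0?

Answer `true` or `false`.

s_0={p,r}: ((q U r) U (s | q))=True (q U r)=True q=False r=True (s | q)=False s=False
s_1={p,s}: ((q U r) U (s | q))=True (q U r)=False q=False r=False (s | q)=True s=True
s_2={s}: ((q U r) U (s | q))=True (q U r)=False q=False r=False (s | q)=True s=True
s_3={p,s}: ((q U r) U (s | q))=True (q U r)=False q=False r=False (s | q)=True s=True
s_4={}: ((q U r) U (s | q))=False (q U r)=False q=False r=False (s | q)=False s=False

Answer: true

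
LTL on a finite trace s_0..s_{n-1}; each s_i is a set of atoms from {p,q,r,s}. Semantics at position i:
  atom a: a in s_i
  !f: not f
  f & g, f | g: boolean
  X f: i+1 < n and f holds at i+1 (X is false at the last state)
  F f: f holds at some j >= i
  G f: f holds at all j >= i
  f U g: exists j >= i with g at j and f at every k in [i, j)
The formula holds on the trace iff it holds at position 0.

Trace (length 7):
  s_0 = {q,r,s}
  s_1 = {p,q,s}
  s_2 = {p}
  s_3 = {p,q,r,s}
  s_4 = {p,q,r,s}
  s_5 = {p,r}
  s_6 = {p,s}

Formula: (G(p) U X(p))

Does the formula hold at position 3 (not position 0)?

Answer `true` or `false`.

s_0={q,r,s}: (G(p) U X(p))=True G(p)=False p=False X(p)=True
s_1={p,q,s}: (G(p) U X(p))=True G(p)=True p=True X(p)=True
s_2={p}: (G(p) U X(p))=True G(p)=True p=True X(p)=True
s_3={p,q,r,s}: (G(p) U X(p))=True G(p)=True p=True X(p)=True
s_4={p,q,r,s}: (G(p) U X(p))=True G(p)=True p=True X(p)=True
s_5={p,r}: (G(p) U X(p))=True G(p)=True p=True X(p)=True
s_6={p,s}: (G(p) U X(p))=False G(p)=True p=True X(p)=False
Evaluating at position 3: result = True

Answer: true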